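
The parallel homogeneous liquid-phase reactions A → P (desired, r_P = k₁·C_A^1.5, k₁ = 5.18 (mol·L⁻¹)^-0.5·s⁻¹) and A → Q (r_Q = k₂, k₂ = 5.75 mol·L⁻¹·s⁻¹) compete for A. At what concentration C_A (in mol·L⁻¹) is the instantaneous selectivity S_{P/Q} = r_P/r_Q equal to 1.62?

S_{P/Q} = (k₁/k₂)·C_A^1.5 ⇒ C_A = (S·k₂/k₁)^(1/1.5).
= (1.62×5.75/5.18)^(0.6667) = (1.798)^(0.6667) = 1.48 mol·L⁻¹.

1.48 mol·L⁻¹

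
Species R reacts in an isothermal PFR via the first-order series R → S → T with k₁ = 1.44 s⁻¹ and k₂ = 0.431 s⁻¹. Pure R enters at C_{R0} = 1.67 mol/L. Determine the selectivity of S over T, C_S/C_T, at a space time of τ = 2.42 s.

For first-order series with pure R initially, C_S(τ) = k₁C_{R0}/(k₂−k₁)·(e^(−k₁τ) − e^(−k₂τ)).
e^(−k₁τ) = e^(−1.44×2.42) = e^(−3.485) = 0.03066; e^(−k₂τ) = e^(−1.043) = 0.3524.
C_S = 1.44×1.67/(0.431−1.44) × (0.03066−0.3524) = (-2.383)×(-0.3217) = 0.7668 mol/L.
C_R = C_{R0}e^(−k₁τ) = 0.05120 mol/L, so C_T = C_{R0}−C_R−C_S = 0.8520 mol/L; C_S/C_T = 0.900.

0.900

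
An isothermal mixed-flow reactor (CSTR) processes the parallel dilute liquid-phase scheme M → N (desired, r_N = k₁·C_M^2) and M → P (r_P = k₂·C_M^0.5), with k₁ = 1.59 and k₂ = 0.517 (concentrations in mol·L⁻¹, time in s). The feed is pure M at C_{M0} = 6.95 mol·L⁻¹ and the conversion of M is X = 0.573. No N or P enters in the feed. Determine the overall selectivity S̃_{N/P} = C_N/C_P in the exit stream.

15.7

Exit C_M = C_{M0}(1−X) = 6.95×0.427 = 2.968 mol·L⁻¹.
In a CSTR the entire volume is at exit conditions, so r_N = 1.59×2.968^2 = 14.00 and r_P = 0.517×2.968^0.5 = 0.8906.
Overall selectivity = C_N/C_P = r_Nτ/(r_Pτ) = r_N/r_P = 15.7.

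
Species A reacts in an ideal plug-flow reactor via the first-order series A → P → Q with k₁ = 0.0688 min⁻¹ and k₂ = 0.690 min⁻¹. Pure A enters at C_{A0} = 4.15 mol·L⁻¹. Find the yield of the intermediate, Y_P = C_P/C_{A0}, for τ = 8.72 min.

For first-order series with pure A initially, C_P(τ) = k₁C_{A0}/(k₂−k₁)·(e^(−k₁τ) − e^(−k₂τ)).
e^(−k₁τ) = e^(−0.0688×8.72) = e^(−0.5999) = 0.5488; e^(−k₂τ) = e^(−6.017) = 0.002437.
C_P = 0.0688×4.15/(0.690−0.0688) × (0.5488−0.002437) = 0.4596×0.5464 = 0.2511 mol·L⁻¹.
Y_P = C_P/C_{A0} = 0.2511/4.15 = 0.0605.

0.0605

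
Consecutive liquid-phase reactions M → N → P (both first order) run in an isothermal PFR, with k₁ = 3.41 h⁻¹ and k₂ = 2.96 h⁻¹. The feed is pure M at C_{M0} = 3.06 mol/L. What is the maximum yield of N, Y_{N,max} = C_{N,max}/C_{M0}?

0.394

For a first-order series the maximum intermediate yield is C_{N,max}/C_{M0} = (k₁/k₂)^[k₂/(k₂−k₁)].
= (3.41/2.96)^(2.96/(2.96−3.41)) = (1.152)^(-6.578) = 0.3942.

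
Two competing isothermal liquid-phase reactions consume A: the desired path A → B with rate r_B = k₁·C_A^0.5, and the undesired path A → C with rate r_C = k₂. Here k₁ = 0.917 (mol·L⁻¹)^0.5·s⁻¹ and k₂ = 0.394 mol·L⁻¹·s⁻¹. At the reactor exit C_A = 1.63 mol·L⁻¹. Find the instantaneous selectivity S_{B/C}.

S_{B/C} = r_B/r_C = (k₁·C_A^0.5)/(k₂) = (k₁/k₂)·C_A^0.5.
= (0.917×1.630^0.5) / (0.394) = 1.171/0.3940 = 2.97.
Since the desired path is higher order in A, keeping C_A high (PFR or concentrated feed) favours B.

2.97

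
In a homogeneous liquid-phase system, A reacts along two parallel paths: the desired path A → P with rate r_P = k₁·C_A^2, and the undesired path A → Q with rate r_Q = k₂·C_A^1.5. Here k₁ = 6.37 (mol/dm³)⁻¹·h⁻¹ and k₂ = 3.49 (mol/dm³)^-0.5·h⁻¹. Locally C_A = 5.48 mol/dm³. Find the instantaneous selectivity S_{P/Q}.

4.27

S_{P/Q} = r_P/r_Q = (k₁·C_A^2)/(k₂·C_A^1.5) = (k₁/k₂)·C_A^0.5.
= (6.37×5.480^2) / (3.49×5.480^1.5) = 191.3/44.77 = 4.27.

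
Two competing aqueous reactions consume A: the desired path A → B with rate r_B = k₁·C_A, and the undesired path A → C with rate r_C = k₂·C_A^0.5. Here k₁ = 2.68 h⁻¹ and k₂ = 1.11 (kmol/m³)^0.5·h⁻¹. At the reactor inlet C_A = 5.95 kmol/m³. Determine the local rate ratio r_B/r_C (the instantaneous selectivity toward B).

5.89

S_{B/C} = r_B/r_C = (k₁·C_A)/(k₂·C_A^0.5) = (k₁/k₂)·C_A^0.5.
= (2.68×5.950) / (1.11×5.950^0.5) = 15.95/2.708 = 5.89.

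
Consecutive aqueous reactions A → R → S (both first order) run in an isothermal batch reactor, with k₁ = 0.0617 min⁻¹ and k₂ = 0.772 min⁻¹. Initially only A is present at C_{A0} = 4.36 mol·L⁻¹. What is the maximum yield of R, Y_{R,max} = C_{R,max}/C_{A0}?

0.0642

At the optimum, C_{R,max}/C_{A0} = (k₁/k₂)^[k₂/(k₂−k₁)].
= (0.0617/0.772)^(0.772/(0.772−0.0617)) = (0.07992)^(1.087) = 0.06417.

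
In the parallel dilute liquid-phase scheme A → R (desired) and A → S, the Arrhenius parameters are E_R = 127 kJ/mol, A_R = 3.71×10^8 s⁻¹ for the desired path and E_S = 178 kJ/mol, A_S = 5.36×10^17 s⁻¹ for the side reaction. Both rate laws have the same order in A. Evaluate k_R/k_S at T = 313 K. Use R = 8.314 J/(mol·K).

k_R/k_S = (A_R/A_S)·exp[−(E_R−E_S)/(RT)] = (A_R/A_S)·exp[(E_S−E_R)/(RT)].
(E_S−E_R)/(RT) = (178−127)×10³/(8.314×313) = 51000/2602 = 19.60.
k_R/k_S = (3.71×10^8/5.36×10^17)·exp(19.60) = 6.922×10^-10 × 3.246×10^8 = 0.225.

0.225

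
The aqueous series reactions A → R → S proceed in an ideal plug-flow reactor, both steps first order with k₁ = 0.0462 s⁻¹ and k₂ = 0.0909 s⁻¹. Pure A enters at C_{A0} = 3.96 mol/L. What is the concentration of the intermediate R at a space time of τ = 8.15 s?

0.858 mol/L

Solving the coupled first-order balances gives C_R(τ) = [k₁/(k₂−k₁)]·C_{A0}·(e^(−k₁τ) − e^(−k₂τ)).
e^(−k₁τ) = e^(−0.0462×8.15) = e^(−0.3765) = 0.6862; e^(−k₂τ) = e^(−0.7408) = 0.4767.
C_R = 0.0462×3.96/(0.0909−0.0462) × (0.6862−0.4767) = 4.093×0.2095 = 0.8576 mol/L.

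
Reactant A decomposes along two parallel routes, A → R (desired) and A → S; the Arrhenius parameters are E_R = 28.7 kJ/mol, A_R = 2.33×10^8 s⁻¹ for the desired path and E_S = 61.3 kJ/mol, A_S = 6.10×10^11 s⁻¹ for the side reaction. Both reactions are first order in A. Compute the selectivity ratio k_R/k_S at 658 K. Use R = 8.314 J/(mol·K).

Since both paths have the same order in A, the concentration cancels and S_{R/S} = k_R/k_S = (A_R/A_S)·exp[(E_S−E_R)/(RT)].
(E_S−E_R)/(RT) = (61.3−28.7)×10³/(8.314×658) = 32600/5471 = 5.959.
k_R/k_S = (2.33×10^8/6.10×10^11)·exp(5.959) = 3.820×10^-4 × 387.3 = 0.148.
Since E_R < E_S, lowering the temperature improves selectivity toward R.

0.148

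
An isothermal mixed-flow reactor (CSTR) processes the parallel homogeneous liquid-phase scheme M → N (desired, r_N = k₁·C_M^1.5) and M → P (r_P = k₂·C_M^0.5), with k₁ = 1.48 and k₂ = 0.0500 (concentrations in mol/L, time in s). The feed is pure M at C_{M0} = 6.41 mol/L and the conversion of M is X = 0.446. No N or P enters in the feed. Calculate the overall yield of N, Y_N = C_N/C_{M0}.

Exit C_M = C_{M0}(1−X) = 6.41×0.554 = 3.551 mol/L.
In a CSTR the entire volume is at exit conditions, so r_N = 1.48×3.551^1.5 = 9.904 and r_P = 0.0500×3.551^0.5 = 0.09422.
Fraction of consumed M going to N: r_N/(r_N+r_P) = 0.9906.
C_N = 0.9906·C_{M0}·X = 0.9906×6.41×0.446 = 2.83 mol/L; Y_N = C_N/C_{M0} = 0.442.

0.442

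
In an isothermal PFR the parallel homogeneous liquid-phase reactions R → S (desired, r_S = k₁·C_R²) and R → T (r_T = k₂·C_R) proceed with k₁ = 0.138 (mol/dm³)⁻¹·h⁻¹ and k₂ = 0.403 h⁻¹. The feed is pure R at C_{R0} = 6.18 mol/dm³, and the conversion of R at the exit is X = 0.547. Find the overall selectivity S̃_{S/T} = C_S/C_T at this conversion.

C_R = C_{R0}(1−X) = 2.800 mol/dm³.
Along a PFR/batch, dC_T/dC_R = −r_T/(r_S+r_T) = −k₂/(k₂+k₁·C_R).
Integrating from C_{R0} to C_R: C_T = (0.403/0.138)·ln[(0.403+0.138·6.18)/(0.403+0.138·2.80)] = 2.920·ln(1.256/0.7893) = 1.356 mol/dm³.
Then C_S = (C_{R0}−C_R) − C_T = 3.380 − 1.356 = 2.024 mol/dm³.
S̃_{S/T} = C_S/C_T = 2.024/1.356 = 1.49.

1.49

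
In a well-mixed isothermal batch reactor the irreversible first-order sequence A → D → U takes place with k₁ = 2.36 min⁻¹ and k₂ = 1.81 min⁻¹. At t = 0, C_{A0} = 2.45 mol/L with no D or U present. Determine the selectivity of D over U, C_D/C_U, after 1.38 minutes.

The intermediate concentration in a first-order A→B→C sequence is C_D = k₁C_{A0}(e^(−k₁t) − e^(−k₂t))/(k₂−k₁).
e^(−k₁t) = e^(−2.36×1.38) = e^(−3.257) = 0.03851; e^(−k₂t) = e^(−2.498) = 0.08227.
C_D = 2.36×2.45/(1.81−2.36) × (0.03851−0.08227) = (-10.51)×(-0.04375) = 0.4600 mol/L.
C_A = C_{A0}e^(−k₁t) = 0.09435 mol/L, so C_U = C_{A0}−C_A−C_D = 1.896 mol/L; C_D/C_U = 0.243.

0.243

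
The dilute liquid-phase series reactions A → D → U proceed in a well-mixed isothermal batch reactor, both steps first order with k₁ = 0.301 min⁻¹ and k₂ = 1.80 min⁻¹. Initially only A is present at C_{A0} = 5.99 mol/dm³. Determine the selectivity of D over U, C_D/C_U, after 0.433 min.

The intermediate concentration in a first-order A→B→C sequence is C_D = k₁C_{A0}(e^(−k₁t) − e^(−k₂t))/(k₂−k₁).
e^(−k₁t) = e^(−0.301×0.433) = e^(−0.1303) = 0.8778; e^(−k₂t) = e^(−0.7794) = 0.4587.
C_D = 0.301×5.99/(1.80−0.301) × (0.8778−0.4587) = 1.203×0.4191 = 0.5041 mol/dm³.
C_A = C_{A0}e^(−k₁t) = 5.258 mol/dm³, so C_U = C_{A0}−C_A−C_D = 0.2278 mol/dm³; C_D/C_U = 2.21.

2.21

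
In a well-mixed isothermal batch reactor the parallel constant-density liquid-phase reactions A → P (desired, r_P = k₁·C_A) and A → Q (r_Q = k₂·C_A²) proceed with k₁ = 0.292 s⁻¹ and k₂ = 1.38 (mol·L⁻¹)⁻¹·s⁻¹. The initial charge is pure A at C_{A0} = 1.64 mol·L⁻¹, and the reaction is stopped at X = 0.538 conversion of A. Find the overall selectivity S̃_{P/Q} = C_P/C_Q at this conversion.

0.184

C_A = C_{A0}(1−X) = 0.7577 mol·L⁻¹.
Along a PFR/batch, dC_P/dC_A = −r_P/(r_P+r_Q) = −k₁/(k₁+k₂·C_A).
Integrating from C_{A0} to C_A: C_P = (0.292/1.38)·ln[(0.292+1.38·1.64)/(0.292+1.38·0.758)] = 0.2116·ln(2.555/1.338) = 0.1370 mol·L⁻¹.
C_Q = (C_{A0}−C_A)−C_P = 0.7454 mol·L⁻¹; S̃_{P/Q} = 0.1370/0.7454 = 0.184.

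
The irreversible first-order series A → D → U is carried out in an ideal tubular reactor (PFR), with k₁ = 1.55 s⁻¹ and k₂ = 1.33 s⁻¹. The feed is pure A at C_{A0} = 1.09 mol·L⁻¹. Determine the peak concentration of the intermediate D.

Evaluating C_D at τ_opt = ln(k₂/k₁)/(k₂−k₁) gives C_{D,max}/C_{A0} = (k₁/k₂)^[k₂/(k₂−k₁)].
= (1.55/1.33)^(1.33/(1.33−1.55)) = (1.165)^(-6.045) = 0.3964.
C_{D,max} = 0.3964×1.09 = 0.432 mol·L⁻¹.

0.432 mol·L⁻¹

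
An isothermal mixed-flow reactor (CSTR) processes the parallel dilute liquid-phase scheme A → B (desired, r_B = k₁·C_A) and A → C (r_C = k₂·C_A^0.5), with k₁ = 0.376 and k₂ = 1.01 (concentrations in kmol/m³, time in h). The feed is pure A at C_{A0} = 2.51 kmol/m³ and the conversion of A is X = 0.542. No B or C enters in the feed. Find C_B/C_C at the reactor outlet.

Exit C_A = C_{A0}(1−X) = 2.51×0.458 = 1.150 kmol/m³.
A CSTR operates uniformly at the exit composition, giving r_B = 0.4322 and r_C = 1.083 (each k·C_A^n at C_A = 1.150).
Overall selectivity = C_B/C_C = r_Bτ/(r_Cτ) = r_B/r_C = 0.399.

0.399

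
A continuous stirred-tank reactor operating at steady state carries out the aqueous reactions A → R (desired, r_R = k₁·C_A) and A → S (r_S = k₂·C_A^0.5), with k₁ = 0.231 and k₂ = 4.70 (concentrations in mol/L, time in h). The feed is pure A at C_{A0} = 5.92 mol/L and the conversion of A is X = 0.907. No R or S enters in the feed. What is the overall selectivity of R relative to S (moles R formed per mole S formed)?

0.0365

Exit C_A = C_{A0}(1−X) = 5.92×0.0930 = 0.5506 mol/L.
In a CSTR the entire volume is at exit conditions, so r_R = 0.231×0.5506 = 0.1272 and r_S = 4.70×0.5506^0.5 = 3.487.
Overall selectivity = C_R/C_S = r_Rτ/(r_Sτ) = r_R/r_S = 0.0365.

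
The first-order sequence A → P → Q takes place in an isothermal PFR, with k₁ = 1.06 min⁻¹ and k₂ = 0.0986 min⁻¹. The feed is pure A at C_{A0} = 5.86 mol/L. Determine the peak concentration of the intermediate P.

4.59 mol/L

At the optimum, C_{P,max}/C_{A0} = (k₁/k₂)^[k₂/(k₂−k₁)].
= (1.06/0.0986)^(0.0986/(0.0986−1.06)) = (10.75)^(-0.1026) = 0.7838.
C_{P,max} = 0.7838×5.86 = 4.59 mol/L.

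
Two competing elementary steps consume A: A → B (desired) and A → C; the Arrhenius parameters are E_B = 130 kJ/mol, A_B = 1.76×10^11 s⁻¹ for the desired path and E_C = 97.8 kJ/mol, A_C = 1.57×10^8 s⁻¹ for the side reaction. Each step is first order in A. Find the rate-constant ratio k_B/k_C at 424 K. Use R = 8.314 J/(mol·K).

0.121

With equal orders, S_{B/C} = k_B/k_C = (A_B/A_C)·exp[(E_C−E_B)/(RT)].
(E_C−E_B)/(RT) = (97.8−130)×10³/(8.314×424) = -32200/3525 = -9.134.
k_B/k_C = (1.76×10^11/1.57×10^8)·exp(-9.134) = 1121 × 1.079×10^-4 = 0.121.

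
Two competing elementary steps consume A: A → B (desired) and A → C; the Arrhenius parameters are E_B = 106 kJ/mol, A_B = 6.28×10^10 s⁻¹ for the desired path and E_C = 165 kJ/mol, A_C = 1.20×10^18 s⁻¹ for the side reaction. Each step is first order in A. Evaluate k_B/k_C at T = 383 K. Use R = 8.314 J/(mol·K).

5.83

With equal orders, S_{B/C} = k_B/k_C = (A_B/A_C)·exp[(E_C−E_B)/(RT)].
(E_C−E_B)/(RT) = (165−106)×10³/(8.314×383) = 59000/3184 = 18.53.
k_B/k_C = (6.28×10^10/1.20×10^18)·exp(18.53) = 5.233×10^-8 × 1.114×10^8 = 5.83.
Since E_B < E_C, lowering the temperature improves selectivity toward B.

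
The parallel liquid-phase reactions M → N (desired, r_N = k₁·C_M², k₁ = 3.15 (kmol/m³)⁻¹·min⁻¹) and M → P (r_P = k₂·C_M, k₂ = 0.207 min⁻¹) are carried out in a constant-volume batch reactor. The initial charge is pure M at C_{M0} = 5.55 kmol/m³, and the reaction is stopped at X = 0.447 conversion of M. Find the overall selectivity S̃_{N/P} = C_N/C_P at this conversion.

63.8

C_M = C_{M0}(1−X) = 3.069 kmol/m³.
Along a PFR/batch, dC_P/dC_M = −r_P/(r_N+r_P) = −k₂/(k₂+k₁·C_M).
Integrating from C_{M0} to C_M: C_P = (0.207/3.15)·ln[(0.207+3.15·5.55)/(0.207+3.15·3.07)] = 0.06571·ln(17.69/9.875) = 0.03831 kmol/m³.
Then C_N = (C_{M0}−C_M) − C_P = 2.481 − 0.03831 = 2.443 kmol/m³.
S̃_{N/P} = C_N/C_P = 2.443/0.03831 = 63.8.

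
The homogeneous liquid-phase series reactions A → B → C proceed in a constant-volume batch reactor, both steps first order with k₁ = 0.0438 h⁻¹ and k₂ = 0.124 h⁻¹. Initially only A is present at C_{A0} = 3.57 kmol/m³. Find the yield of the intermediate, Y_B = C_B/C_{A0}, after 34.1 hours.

0.115

For first-order series with pure A initially, C_B(t) = k₁C_{A0}/(k₂−k₁)·(e^(−k₁t) − e^(−k₂t)).
e^(−k₁t) = e^(−0.0438×34.1) = e^(−1.494) = 0.2246; e^(−k₂t) = e^(−4.228) = 0.01458.
C_B = 0.0438×3.57/(0.124−0.0438) × (0.2246−0.01458) = 1.950×0.2100 = 0.4094 kmol/m³.
Y_B = C_B/C_{A0} = 0.4094/3.57 = 0.115.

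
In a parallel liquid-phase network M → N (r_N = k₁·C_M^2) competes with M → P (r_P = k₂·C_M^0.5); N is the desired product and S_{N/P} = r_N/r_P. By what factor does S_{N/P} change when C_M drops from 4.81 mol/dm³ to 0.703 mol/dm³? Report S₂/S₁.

S_{N/P} = (k₁/k₂)·C_M^1.5, so S₂/S₁ = (C_{M,2}/C_{M,1})^1.5.
= (0.703/4.81)^1.5 = (0.1462)^1.5 = 0.0559.

0.0559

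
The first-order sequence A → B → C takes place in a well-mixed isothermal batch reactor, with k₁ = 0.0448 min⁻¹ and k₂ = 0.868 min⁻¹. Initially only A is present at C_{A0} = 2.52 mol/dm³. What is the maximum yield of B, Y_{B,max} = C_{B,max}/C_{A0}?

For a first-order series the maximum intermediate yield is C_{B,max}/C_{A0} = (k₁/k₂)^[k₂/(k₂−k₁)].
= (0.0448/0.868)^(0.868/(0.868−0.0448)) = (0.05161)^(1.054) = 0.04392.

0.0439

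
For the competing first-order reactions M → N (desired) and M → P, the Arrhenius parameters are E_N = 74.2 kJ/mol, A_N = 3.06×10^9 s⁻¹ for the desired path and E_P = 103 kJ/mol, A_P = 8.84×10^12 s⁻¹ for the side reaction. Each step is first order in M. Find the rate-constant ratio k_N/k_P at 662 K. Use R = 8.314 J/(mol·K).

0.0648

k_N/k_P = (A_N/A_P)·exp[−(E_N−E_P)/(RT)] = (A_N/A_P)·exp[(E_P−E_N)/(RT)].
(E_P−E_N)/(RT) = (103−74.2)×10³/(8.314×662) = 28800/5504 = 5.233.
k_N/k_P = (3.06×10^9/8.84×10^12)·exp(5.233) = 3.462×10^-4 × 187.3 = 0.0648.
Since E_N < E_P, lowering the temperature improves selectivity toward N.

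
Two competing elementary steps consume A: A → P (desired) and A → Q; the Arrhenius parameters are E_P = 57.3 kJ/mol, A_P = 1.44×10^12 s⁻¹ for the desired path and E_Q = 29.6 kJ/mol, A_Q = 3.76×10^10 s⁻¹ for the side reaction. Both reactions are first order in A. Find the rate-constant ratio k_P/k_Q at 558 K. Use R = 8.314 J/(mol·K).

0.0977

With equal orders, S_{P/Q} = k_P/k_Q = (A_P/A_Q)·exp[(E_Q−E_P)/(RT)].
(E_Q−E_P)/(RT) = (29.6−57.3)×10³/(8.314×558) = -27700/4639 = -5.971.
k_P/k_Q = (1.44×10^12/3.76×10^10)·exp(-5.971) = 38.30 × 0.002552 = 0.0977.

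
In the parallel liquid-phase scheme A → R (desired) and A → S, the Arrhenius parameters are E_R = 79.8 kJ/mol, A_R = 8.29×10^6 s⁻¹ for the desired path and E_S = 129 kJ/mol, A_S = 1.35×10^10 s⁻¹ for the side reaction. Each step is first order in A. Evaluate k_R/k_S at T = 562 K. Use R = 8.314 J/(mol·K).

23.0

k_R/k_S = (A_R/A_S)·exp[−(E_R−E_S)/(RT)] = (A_R/A_S)·exp[(E_S−E_R)/(RT)].
(E_S−E_R)/(RT) = (129−79.8)×10³/(8.314×562) = 49200/4672 = 10.53.
k_R/k_S = (8.29×10^6/1.35×10^10)·exp(10.53) = 6.141×10^-4 × 37413 = 23.0.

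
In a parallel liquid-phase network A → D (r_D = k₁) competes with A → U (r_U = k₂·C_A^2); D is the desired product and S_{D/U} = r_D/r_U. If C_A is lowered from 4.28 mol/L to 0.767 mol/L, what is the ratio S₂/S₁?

31.1

S_{D/U} = (k₁/k₂)·C_A^-2, so S₂/S₁ = (C_{A,2}/C_{A,1})^-2.
= (0.767/4.28)^(-2) = (0.1792)^(-2) = 31.1.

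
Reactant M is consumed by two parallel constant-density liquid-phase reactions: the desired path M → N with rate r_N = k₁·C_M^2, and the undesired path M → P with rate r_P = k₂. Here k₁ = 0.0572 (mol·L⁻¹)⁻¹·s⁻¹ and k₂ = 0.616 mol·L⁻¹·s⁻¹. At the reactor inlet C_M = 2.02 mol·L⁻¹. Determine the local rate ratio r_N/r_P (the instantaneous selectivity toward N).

S_{N/P} = r_N/r_P = (k₁·C_M^2)/(k₂) = (k₁/k₂)·C_M^2.
= (0.0572×2.020^2) / (0.616) = 0.2334/0.6160 = 0.379.
Since the desired path is higher order in M, keeping C_M high (PFR or concentrated feed) favours N.

0.379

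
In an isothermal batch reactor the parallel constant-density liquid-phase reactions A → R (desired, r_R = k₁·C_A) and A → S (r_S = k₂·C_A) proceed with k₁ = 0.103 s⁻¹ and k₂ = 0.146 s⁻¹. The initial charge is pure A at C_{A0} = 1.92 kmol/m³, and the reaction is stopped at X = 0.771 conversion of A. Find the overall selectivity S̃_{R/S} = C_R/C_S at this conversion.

0.705

C_A = C_{A0}(1−X) = 0.4397 kmol/m³.
Both paths are first order in A, so the instantaneous fraction to R is constant: dC_R/d(−C_A) = k₁/(k₁+k₂) = 0.4137.
C_R = 0.4137·(C_{A0}−C_A) = 0.4137×1.480 = 0.612 kmol/m³.
C_S = (C_{A0}−C_A)−C_R = 0.8680 kmol/m³; S̃_{R/S} = 0.6123/0.8680 = 0.705.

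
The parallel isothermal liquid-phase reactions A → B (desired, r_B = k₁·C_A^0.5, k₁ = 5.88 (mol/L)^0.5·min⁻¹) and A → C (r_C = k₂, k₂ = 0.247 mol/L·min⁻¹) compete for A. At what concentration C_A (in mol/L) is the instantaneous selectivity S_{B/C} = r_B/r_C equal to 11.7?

0.242 mol/L

S_{B/C} = (k₁/k₂)·C_A^0.5 ⇒ C_A = (S·k₂/k₁)^(2).
= (11.7×0.247/5.88)^(2) = (0.4915)^(2) = 0.242 mol/L.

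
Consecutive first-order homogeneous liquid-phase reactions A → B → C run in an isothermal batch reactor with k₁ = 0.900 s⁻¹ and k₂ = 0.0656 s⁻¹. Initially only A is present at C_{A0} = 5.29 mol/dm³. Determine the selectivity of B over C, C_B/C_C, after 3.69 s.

For first-order series with pure A initially, C_B(t) = k₁C_{A0}/(k₂−k₁)·(e^(−k₁t) − e^(−k₂t)).
e^(−k₁t) = e^(−0.900×3.69) = e^(−3.321) = 0.03612; e^(−k₂t) = e^(−0.2421) = 0.7850.
C_B = 0.900×5.29/(0.0656−0.900) × (0.03612−0.7850) = (-5.706)×(-0.7489) = 4.273 mol/dm³.
C_A = C_{A0}e^(−k₁t) = 0.1911 mol/dm³, so C_C = C_{A0}−C_A−C_B = 0.8259 mol/dm³; C_B/C_C = 5.17.

5.17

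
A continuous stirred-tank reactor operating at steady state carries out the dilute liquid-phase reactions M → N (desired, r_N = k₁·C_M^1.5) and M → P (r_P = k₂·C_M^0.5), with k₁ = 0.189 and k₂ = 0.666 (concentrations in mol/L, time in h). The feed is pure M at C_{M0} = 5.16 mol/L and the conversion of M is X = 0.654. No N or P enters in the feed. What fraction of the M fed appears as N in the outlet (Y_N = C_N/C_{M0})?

0.220

Exit C_M = C_{M0}(1−X) = 5.16×0.346 = 1.785 mol/L.
In a CSTR the entire volume is at exit conditions, so r_N = 0.189×1.785^1.5 = 0.4509 and r_P = 0.666×1.785^0.5 = 0.8899.
Fraction of consumed M going to N: r_N/(r_N+r_P) = 0.3363.
C_N = 0.3363·C_{M0}·X = 0.3363×5.16×0.654 = 1.13 mol/L; Y_N = C_N/C_{M0} = 0.220.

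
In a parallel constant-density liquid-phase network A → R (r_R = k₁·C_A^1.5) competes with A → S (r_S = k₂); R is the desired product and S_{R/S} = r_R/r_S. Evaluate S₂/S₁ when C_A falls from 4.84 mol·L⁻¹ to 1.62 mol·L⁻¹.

0.194

S_{R/S} = (k₁/k₂)·C_A^1.5, so S₂/S₁ = (C_{A,2}/C_{A,1})^1.5.
= (1.62/4.84)^1.5 = (0.3347)^1.5 = 0.194.
Selectivity toward R falls as C_A falls — high-concentration operation is favoured.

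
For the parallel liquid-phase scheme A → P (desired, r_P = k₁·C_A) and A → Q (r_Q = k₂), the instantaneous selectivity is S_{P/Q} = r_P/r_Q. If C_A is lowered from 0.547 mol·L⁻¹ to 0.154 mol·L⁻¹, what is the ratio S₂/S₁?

S_{P/Q} = (k₁/k₂)·C_A, so S₂/S₁ = (C_{A,2}/C_{A,1}).
= 0.154/0.547 = 0.282.

0.282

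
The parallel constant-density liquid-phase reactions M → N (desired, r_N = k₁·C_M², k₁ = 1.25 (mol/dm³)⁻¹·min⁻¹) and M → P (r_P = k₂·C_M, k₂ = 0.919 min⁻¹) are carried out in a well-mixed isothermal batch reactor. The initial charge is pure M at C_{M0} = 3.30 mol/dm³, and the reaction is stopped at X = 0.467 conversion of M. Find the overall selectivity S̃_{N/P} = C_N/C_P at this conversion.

C_M = C_{M0}(1−X) = 1.759 mol/dm³.
Along a PFR/batch, dC_P/dC_M = −r_P/(r_N+r_P) = −k₂/(k₂+k₁·C_M).
Integrating from C_{M0} to C_M: C_P = (0.919/1.25)·ln[(0.919+1.25·3.30)/(0.919+1.25·1.76)] = 0.7352·ln(5.044/3.118) = 0.3537 mol/dm³.
Then C_N = (C_{M0}−C_M) − C_P = 1.541 − 0.3537 = 1.187 mol/dm³.
S̃_{N/P} = C_N/C_P = 1.187/0.3537 = 3.36.

3.36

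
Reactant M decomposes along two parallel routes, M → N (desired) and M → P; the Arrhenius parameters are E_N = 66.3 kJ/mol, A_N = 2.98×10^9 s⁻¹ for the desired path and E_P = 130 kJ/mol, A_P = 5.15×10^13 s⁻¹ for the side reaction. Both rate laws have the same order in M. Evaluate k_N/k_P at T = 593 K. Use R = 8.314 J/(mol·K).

23.6

Since both paths have the same order in M, the concentration cancels and S_{N/P} = k_N/k_P = (A_N/A_P)·exp[(E_P−E_N)/(RT)].
(E_P−E_N)/(RT) = (130−66.3)×10³/(8.314×593) = 63700/4930 = 12.92.
k_N/k_P = (2.98×10^9/5.15×10^13)·exp(12.92) = 5.786×10^-5 × 4.085×10^5 = 23.6.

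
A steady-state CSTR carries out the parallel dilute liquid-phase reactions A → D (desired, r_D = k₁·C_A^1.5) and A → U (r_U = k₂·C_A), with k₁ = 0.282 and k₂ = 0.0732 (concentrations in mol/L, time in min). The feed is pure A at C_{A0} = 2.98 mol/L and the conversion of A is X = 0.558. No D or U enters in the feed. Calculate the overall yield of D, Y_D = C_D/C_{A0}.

0.455

Exit C_A = C_{A0}(1−X) = 2.98×0.442 = 1.317 mol/L.
Rates in a CSTR are evaluated at the outlet concentration: r_D = 0.282×1.317^1.5 = 0.4263, r_U = 0.0732×1.317 = 0.09642.
Fraction of consumed A going to D: r_D/(r_D+r_U) = 0.8155.
C_D = 0.8155·C_{A0}·X = 0.8155×2.98×0.558 = 1.36 mol/L; Y_D = C_D/C_{A0} = 0.455.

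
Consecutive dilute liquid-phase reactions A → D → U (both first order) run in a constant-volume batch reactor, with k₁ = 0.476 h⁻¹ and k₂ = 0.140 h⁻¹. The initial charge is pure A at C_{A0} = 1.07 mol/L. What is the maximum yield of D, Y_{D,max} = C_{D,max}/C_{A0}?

For a first-order series the maximum intermediate yield is C_{D,max}/C_{A0} = (k₁/k₂)^[k₂/(k₂−k₁)].
= (0.476/0.140)^(0.140/(0.140−0.476)) = (3.400)^(-0.4167) = 0.6006.

0.601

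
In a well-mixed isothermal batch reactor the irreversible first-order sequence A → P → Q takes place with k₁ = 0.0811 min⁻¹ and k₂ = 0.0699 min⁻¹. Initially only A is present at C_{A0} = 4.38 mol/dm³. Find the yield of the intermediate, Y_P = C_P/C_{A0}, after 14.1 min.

Solving the coupled first-order balances gives C_P(t) = [k₁/(k₂−k₁)]·C_{A0}·(e^(−k₁t) − e^(−k₂t)).
e^(−k₁t) = e^(−0.0811×14.1) = e^(−1.144) = 0.3187; e^(−k₂t) = e^(−0.9856) = 0.3732.
C_P = 0.0811×4.38/(0.0699−0.0811) × (0.3187−0.3732) = (-31.72)×(-0.05452) = 1.729 mol/dm³.
Y_P = C_P/C_{A0} = 1.729/4.38 = 0.395.

0.395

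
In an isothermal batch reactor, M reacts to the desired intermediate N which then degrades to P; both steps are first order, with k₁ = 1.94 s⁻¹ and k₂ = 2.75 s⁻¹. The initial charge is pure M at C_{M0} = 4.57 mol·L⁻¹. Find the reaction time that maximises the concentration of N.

0.431 s

Setting dC_N/dt = 0 gives t_opt = ln(k₂/k₁)/(k₂−k₁).
= ln(2.75/1.94)/(2.75−1.94) = ln(1.418)/0.8100 = 0.3489/0.8100 = 0.431 s.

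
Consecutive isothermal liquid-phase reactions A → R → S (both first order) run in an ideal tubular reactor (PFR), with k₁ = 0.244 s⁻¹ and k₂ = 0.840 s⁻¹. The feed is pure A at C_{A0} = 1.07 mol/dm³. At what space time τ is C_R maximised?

2.07 s

For first-order series the maximum of C_R occurs at τ_opt = ln(k₂/k₁)/(k₂−k₁).
= ln(0.840/0.244)/(0.840−0.244) = ln(3.443)/0.5960 = 1.236/0.5960 = 2.07 s.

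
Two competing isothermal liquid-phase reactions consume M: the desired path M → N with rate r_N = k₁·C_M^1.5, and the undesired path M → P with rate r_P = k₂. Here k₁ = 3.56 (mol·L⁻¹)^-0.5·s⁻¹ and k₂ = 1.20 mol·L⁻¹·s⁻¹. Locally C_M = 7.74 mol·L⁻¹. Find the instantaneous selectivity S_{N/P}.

63.9

S_{N/P} = r_N/r_P = (k₁·C_M^1.5)/(k₂) = (k₁/k₂)·C_M^1.5.
= (3.56×7.740^1.5) / (1.20) = 76.66/1.200 = 63.9.
Since the desired path is higher order in M, keeping C_M high (PFR or concentrated feed) favours N.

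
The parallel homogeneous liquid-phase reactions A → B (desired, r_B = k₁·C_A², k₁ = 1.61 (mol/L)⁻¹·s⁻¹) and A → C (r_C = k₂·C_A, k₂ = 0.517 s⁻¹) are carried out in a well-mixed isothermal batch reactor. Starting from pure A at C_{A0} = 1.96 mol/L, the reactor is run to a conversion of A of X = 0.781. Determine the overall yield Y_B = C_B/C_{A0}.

0.599

C_A = C_{A0}(1−X) = 0.4292 mol/L.
Along a PFR/batch, dC_C/dC_A = −r_C/(r_B+r_C) = −k₂/(k₂+k₁·C_A).
Integrating from C_{A0} to C_A: C_C = (0.517/1.61)·ln[(0.517+1.61·1.96)/(0.517+1.61·0.429)] = 0.3211·ln(3.673/1.208) = 0.3570 mol/L.
Then C_B = (C_{A0}−C_A) − C_C = 1.531 − 0.3570 = 1.174 mol/L.
Y_B = C_B/C_{A0} = 1.174/1.96 = 0.599.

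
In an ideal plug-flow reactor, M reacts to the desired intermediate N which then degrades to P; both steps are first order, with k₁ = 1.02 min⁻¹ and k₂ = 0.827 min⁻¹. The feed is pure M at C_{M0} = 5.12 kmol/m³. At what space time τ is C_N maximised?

For first-order series the maximum of C_N occurs at τ_opt = ln(k₂/k₁)/(k₂−k₁).
= ln(0.827/1.02)/(0.827−1.02) = ln(0.8108)/-0.1930 = -0.2098/-0.1930 = 1.09 min.

1.09 min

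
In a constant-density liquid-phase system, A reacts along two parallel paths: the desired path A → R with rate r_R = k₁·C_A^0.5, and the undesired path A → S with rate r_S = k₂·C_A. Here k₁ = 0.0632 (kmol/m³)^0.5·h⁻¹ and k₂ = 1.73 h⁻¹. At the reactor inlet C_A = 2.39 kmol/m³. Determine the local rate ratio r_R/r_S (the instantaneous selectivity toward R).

0.0236

S_{R/S} = r_R/r_S = (k₁·C_A^0.5)/(k₂·C_A) = (k₁/k₂)·C_A^-0.5.
= (0.0632×2.390^0.5) / (1.73×2.390) = 0.09770/4.135 = 0.0236.
The undesired path is higher order in A, so low C_A (CSTR or dilute feed) favours R.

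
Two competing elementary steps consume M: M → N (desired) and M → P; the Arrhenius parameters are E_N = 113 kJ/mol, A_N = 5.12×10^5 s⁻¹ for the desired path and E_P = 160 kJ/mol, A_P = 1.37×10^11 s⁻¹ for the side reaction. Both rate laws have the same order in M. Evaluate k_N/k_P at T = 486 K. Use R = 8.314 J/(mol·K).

Since both paths have the same order in M, the concentration cancels and S_{N/P} = k_N/k_P = (A_N/A_P)·exp[(E_P−E_N)/(RT)].
(E_P−E_N)/(RT) = (160−113)×10³/(8.314×486) = 47000/4041 = 11.63.
k_N/k_P = (5.12×10^5/1.37×10^11)·exp(11.63) = 3.737×10^-6 × 1.126×10^5 = 0.421.
Since E_N < E_P, lowering the temperature improves selectivity toward N.

0.421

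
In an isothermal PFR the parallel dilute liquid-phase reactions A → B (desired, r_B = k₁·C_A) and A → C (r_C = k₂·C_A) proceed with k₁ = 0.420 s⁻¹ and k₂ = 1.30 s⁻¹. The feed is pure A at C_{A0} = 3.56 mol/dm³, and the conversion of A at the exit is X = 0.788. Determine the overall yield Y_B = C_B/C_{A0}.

0.192

C_A = C_{A0}(1−X) = 0.7547 mol/dm³.
Both paths are first order in A, so the instantaneous fraction to B is constant: dC_B/d(−C_A) = k₁/(k₁+k₂) = 0.2442.
C_B = 0.2442·(C_{A0}−C_A) = 0.2442×2.805 = 0.685 mol/dm³.
Y_B = C_B/C_{A0} = 0.6850/3.56 = 0.192.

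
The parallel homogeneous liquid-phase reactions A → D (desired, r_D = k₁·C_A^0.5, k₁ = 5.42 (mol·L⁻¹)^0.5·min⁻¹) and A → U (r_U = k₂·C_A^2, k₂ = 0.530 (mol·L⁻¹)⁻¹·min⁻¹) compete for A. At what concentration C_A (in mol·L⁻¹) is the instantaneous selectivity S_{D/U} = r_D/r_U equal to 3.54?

S_{D/U} = (k₁/k₂)·C_A^-1.5 ⇒ C_A = (S·k₂/k₁)^(1/(-1.5)).
= (3.54×0.530/5.42)^(-0.6667) = (0.3462)^(-0.6667) = 2.03 mol·L⁻¹.

2.03 mol·L⁻¹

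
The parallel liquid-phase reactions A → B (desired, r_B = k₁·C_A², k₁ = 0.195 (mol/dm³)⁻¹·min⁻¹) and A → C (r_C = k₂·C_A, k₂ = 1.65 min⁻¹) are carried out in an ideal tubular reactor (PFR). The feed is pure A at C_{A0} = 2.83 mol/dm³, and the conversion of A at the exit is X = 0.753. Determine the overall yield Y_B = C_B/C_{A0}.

0.128

C_A = C_{A0}(1−X) = 0.6990 mol/dm³.
Along a PFR/batch, dC_C/dC_A = −r_C/(r_B+r_C) = −k₂/(k₂+k₁·C_A).
Integrating from C_{A0} to C_A: C_C = (1.65/0.195)·ln[(1.65+0.195·2.83)/(1.65+0.195·0.699)] = 8.462·ln(2.202/1.786) = 1.770 mol/dm³.
Then C_B = (C_{A0}−C_A) − C_C = 2.131 − 1.770 = 0.3613 mol/dm³.
Y_B = C_B/C_{A0} = 0.3613/2.83 = 0.128.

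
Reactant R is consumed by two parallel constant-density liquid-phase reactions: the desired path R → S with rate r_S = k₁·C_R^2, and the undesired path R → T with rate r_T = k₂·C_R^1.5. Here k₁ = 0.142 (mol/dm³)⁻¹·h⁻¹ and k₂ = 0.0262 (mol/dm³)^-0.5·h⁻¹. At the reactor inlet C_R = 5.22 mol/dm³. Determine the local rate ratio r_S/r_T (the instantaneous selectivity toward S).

12.4

S_{S/T} = r_S/r_T = (k₁·C_R^2)/(k₂·C_R^1.5) = (k₁/k₂)·C_R^0.5.
= (0.142×5.220^2) / (0.0262×5.220^1.5) = 3.869/0.3125 = 12.4.
Since the desired path is higher order in R, keeping C_R high (PFR or concentrated feed) favours S.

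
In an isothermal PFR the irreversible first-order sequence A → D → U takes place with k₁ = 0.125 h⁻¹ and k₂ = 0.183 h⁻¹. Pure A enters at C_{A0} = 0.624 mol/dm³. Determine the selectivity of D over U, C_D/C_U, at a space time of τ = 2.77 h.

The intermediate concentration in a first-order A→B→C sequence is C_D = k₁C_{A0}(e^(−k₁τ) − e^(−k₂τ))/(k₂−k₁).
e^(−k₁τ) = e^(−0.125×2.77) = e^(−0.3463) = 0.7073; e^(−k₂τ) = e^(−0.5069) = 0.6024.
C_D = 0.125×0.624/(0.183−0.125) × (0.7073−0.6024) = 1.345×0.1050 = 0.1412 mol/dm³.
C_A = C_{A0}e^(−k₁τ) = 0.4414 mol/dm³, so C_U = C_{A0}−C_A−C_D = 0.04144 mol/dm³; C_D/C_U = 3.41.

3.41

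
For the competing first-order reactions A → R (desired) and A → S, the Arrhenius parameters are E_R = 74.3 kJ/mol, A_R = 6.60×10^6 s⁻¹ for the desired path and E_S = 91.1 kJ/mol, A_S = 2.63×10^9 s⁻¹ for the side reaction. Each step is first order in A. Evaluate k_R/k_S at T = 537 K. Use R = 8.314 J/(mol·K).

0.108

Since both paths have the same order in A, the concentration cancels and S_{R/S} = k_R/k_S = (A_R/A_S)·exp[(E_S−E_R)/(RT)].
(E_S−E_R)/(RT) = (91.1−74.3)×10³/(8.314×537) = 16800/4465 = 3.763.
k_R/k_S = (6.60×10^6/2.63×10^9)·exp(3.763) = 0.002510 × 43.07 = 0.108.
Since E_R < E_S, lowering the temperature improves selectivity toward R.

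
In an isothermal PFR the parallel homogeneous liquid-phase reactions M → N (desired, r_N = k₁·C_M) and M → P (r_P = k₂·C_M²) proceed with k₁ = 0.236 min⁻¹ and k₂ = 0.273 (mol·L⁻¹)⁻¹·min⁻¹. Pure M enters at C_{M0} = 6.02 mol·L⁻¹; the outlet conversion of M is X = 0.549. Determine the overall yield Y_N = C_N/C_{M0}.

0.0939

C_M = C_{M0}(1−X) = 2.715 mol·L⁻¹.
Along a PFR/batch, dC_N/dC_M = −r_N/(r_N+r_P) = −k₁/(k₁+k₂·C_M).
Integrating from C_{M0} to C_M: C_N = (0.236/0.273)·ln[(0.236+0.273·6.02)/(0.236+0.273·2.72)] = 0.8645·ln(1.879/0.9772) = 0.5654 mol·L⁻¹.
Y_N = C_N/C_{M0} = 0.5654/6.02 = 0.0939.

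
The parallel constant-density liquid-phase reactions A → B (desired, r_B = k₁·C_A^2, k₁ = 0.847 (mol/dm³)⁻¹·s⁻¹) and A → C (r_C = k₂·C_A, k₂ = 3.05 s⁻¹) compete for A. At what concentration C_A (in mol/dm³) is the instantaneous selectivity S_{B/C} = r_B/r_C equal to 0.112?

0.403 mol/dm³

S_{B/C} = (k₁/k₂)·C_A ⇒ C_A = S·k₂/k₁.
= 0.112×3.05/0.847 = 0.403 mol/dm³.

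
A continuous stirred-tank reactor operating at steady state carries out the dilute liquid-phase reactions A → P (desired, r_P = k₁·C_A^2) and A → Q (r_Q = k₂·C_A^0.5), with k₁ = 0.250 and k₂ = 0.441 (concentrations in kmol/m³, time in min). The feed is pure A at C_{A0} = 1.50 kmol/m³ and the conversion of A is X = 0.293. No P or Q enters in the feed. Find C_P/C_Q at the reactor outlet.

0.619

Exit C_A = C_{A0}(1−X) = 1.50×0.707 = 1.061 kmol/m³.
In a CSTR the entire volume is at exit conditions, so r_P = 0.250×1.061^2 = 0.2812 and r_Q = 0.441×1.061^0.5 = 0.4541.
Overall selectivity = C_P/C_Q = r_Pτ/(r_Qτ) = r_P/r_Q = 0.619.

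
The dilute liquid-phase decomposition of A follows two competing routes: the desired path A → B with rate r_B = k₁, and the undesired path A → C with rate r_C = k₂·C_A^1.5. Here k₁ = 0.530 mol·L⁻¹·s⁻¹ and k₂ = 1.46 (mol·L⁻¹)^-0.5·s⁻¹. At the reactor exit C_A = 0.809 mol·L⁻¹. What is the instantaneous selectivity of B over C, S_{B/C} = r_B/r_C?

S_{B/C} = r_B/r_C = (k₁)/(k₂·C_A^1.5) = (k₁/k₂)·C_A^-1.5.
= (0.530) / (1.46×0.8090^1.5) = 0.5300/1.062 = 0.499.

0.499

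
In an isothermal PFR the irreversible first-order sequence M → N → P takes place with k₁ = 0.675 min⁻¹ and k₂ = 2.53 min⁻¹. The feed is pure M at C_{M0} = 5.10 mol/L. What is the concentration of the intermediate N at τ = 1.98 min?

The intermediate concentration in a first-order A→B→C sequence is C_N = k₁C_{M0}(e^(−k₁τ) − e^(−k₂τ))/(k₂−k₁).
e^(−k₁τ) = e^(−0.675×1.98) = e^(−1.337) = 0.2628; e^(−k₂τ) = e^(−5.009) = 0.006675.
C_N = 0.675×5.10/(2.53−0.675) × (0.2628−0.006675) = 1.856×0.2561 = 0.4752 mol/L.

0.475 mol/L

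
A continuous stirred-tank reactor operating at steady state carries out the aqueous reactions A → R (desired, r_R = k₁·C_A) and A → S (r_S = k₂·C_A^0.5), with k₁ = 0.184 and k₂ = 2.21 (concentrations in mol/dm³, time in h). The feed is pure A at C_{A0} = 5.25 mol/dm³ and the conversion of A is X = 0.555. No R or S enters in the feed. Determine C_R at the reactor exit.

Exit C_A = C_{A0}(1−X) = 5.25×0.445 = 2.336 mol/dm³.
Rates in a CSTR are evaluated at the outlet concentration: r_R = 0.184×2.336 = 0.4299, r_S = 2.21×2.336^0.5 = 3.378.
Fraction of consumed A going to R: r_R/(r_R+r_S) = 0.1129.
C_R = 0.1129·C_{A0}·X = 0.1129×5.25×0.555 = 0.329 mol/dm³.

0.329 mol/dm³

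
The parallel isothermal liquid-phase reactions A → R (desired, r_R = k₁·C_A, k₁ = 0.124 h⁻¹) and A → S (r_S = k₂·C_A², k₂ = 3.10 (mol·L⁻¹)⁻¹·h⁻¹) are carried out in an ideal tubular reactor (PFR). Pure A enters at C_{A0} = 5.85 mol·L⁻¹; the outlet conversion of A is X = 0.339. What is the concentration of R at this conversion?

0.0164 mol·L⁻¹

C_A = C_{A0}(1−X) = 3.867 mol·L⁻¹.
Along a PFR/batch, dC_R/dC_A = −r_R/(r_R+r_S) = −k₁/(k₁+k₂·C_A).
Integrating from C_{A0} to C_A: C_R = (0.124/3.10)·ln[(0.124+3.10·5.85)/(0.124+3.10·3.87)] = 0.04000·ln(18.26/12.11) = 0.01642 mol·L⁻¹.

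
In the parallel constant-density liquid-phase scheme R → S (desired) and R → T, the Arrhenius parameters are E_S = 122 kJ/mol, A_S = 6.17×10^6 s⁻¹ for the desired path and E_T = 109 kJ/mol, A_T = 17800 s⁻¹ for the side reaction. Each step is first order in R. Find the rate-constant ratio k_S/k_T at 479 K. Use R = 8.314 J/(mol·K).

13.2

With equal orders, S_{S/T} = k_S/k_T = (A_S/A_T)·exp[(E_T−E_S)/(RT)].
(E_T−E_S)/(RT) = (109−122)×10³/(8.314×479) = -13000/3982 = -3.264.
k_S/k_T = (6.17×10^6/17800)·exp(-3.264) = 346.6 × 0.03822 = 13.2.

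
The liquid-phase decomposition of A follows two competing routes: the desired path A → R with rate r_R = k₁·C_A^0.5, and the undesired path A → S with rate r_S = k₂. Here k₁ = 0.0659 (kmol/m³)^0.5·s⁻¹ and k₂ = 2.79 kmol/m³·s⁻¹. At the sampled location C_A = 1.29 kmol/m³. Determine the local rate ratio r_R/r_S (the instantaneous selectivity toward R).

0.0268

S_{R/S} = r_R/r_S = (k₁·C_A^0.5)/(k₂) = (k₁/k₂)·C_A^0.5.
= (0.0659×1.290^0.5) / (2.79) = 0.07485/2.790 = 0.0268.
Since the desired path is higher order in A, keeping C_A high (PFR or concentrated feed) favours R.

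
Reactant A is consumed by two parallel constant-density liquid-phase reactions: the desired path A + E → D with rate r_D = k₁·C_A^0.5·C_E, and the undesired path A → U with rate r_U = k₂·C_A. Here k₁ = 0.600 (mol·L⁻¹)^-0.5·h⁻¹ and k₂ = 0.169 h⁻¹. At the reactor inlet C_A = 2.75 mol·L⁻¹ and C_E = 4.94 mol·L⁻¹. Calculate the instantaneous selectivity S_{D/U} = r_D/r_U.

S_{D/U} = r_D/r_U = (k₁·C_A^0.5·C_E)/(k₂·C_A) = (k₁/k₂)·C_A^-0.5·C_E.
= (0.600×2.750^0.5×4.940) / (0.169×2.750) = 4.915/0.4648 = 10.6.
The undesired path is higher order in A, so low C_A (CSTR or dilute feed) favours D.

10.6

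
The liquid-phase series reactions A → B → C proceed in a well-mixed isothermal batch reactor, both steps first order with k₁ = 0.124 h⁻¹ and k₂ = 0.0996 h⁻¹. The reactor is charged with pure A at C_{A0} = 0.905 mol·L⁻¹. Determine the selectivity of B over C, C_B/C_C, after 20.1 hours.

0.409

The intermediate concentration in a first-order A→B→C sequence is C_B = k₁C_{A0}(e^(−k₁t) − e^(−k₂t))/(k₂−k₁).
e^(−k₁t) = e^(−0.124×20.1) = e^(−2.492) = 0.08271; e^(−k₂t) = e^(−2.002) = 0.1351.
C_B = 0.124×0.905/(0.0996−0.124) × (0.08271−0.1351) = (-4.599)×(-0.05236) = 0.2408 mol·L⁻¹.
C_A = C_{A0}e^(−k₁t) = 0.07485 mol·L⁻¹, so C_C = C_{A0}−C_A−C_B = 0.5893 mol·L⁻¹; C_B/C_C = 0.409.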